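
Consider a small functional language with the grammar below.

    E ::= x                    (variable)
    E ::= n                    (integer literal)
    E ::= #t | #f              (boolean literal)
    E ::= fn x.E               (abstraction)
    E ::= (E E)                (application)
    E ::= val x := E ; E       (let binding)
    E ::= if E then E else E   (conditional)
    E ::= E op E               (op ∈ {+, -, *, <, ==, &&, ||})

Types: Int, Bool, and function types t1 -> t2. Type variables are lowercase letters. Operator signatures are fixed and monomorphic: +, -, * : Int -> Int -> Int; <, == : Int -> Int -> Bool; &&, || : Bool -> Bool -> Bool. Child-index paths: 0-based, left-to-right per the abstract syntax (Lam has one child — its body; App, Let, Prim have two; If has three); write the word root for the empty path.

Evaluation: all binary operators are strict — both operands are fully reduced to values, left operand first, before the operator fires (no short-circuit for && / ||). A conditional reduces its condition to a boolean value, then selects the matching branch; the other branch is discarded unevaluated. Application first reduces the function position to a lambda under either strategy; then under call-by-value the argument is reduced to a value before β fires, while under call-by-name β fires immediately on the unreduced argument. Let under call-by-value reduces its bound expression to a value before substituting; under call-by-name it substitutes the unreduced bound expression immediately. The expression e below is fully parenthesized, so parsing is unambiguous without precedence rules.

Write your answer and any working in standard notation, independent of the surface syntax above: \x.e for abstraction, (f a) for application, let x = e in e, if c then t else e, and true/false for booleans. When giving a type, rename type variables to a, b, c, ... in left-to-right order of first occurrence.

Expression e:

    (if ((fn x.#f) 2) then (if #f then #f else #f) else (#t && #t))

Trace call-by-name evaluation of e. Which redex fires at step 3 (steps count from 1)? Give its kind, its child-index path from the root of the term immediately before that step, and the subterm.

Answer: delta at root : (true && true)

Trace:
step 0: (if ((\x.false) 2) then (if false then false else false) else (true && true))
step 1: [beta@0] (if false then (if false then false else false) else (true && true))
step 2: [if@root] (true && true)
step 3: [delta@root] true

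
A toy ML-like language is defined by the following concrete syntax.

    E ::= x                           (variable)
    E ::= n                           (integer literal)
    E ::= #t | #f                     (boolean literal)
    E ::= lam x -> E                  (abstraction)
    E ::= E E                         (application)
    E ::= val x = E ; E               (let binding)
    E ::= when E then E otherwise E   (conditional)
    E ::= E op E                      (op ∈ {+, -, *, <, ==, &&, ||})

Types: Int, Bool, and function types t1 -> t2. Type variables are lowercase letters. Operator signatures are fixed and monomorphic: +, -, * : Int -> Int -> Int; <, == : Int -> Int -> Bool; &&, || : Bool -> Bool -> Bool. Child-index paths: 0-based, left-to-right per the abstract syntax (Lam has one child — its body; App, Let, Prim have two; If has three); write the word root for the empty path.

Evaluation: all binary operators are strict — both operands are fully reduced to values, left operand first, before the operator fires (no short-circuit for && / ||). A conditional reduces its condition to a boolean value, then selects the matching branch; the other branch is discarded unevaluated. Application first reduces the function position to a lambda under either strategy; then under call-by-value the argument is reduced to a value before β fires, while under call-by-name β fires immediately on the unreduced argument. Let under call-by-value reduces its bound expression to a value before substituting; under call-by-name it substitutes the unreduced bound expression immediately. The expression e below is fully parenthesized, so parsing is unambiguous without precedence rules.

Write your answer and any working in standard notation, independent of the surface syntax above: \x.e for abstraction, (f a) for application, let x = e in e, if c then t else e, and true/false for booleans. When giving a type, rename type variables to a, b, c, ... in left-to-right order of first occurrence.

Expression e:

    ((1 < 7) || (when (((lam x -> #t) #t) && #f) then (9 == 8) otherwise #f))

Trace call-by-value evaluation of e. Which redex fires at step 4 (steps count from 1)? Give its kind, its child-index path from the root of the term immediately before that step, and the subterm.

Answer: if at 1 : (if false then (9 == 8) else false)

Trace:
step 0: ((1 < 7) || (if (((\x.true) true) && false) then (9 == 8) else false))
step 1: [delta@0] (true || (if (((\x.true) true) && false) then (9 == 8) else false))
step 2: [beta@1.0.0] (true || (if (true && false) then (9 == 8) else false))
step 3: [delta@1.0] (true || (if false then (9 == 8) else false))
step 4: [if@1] (true || false)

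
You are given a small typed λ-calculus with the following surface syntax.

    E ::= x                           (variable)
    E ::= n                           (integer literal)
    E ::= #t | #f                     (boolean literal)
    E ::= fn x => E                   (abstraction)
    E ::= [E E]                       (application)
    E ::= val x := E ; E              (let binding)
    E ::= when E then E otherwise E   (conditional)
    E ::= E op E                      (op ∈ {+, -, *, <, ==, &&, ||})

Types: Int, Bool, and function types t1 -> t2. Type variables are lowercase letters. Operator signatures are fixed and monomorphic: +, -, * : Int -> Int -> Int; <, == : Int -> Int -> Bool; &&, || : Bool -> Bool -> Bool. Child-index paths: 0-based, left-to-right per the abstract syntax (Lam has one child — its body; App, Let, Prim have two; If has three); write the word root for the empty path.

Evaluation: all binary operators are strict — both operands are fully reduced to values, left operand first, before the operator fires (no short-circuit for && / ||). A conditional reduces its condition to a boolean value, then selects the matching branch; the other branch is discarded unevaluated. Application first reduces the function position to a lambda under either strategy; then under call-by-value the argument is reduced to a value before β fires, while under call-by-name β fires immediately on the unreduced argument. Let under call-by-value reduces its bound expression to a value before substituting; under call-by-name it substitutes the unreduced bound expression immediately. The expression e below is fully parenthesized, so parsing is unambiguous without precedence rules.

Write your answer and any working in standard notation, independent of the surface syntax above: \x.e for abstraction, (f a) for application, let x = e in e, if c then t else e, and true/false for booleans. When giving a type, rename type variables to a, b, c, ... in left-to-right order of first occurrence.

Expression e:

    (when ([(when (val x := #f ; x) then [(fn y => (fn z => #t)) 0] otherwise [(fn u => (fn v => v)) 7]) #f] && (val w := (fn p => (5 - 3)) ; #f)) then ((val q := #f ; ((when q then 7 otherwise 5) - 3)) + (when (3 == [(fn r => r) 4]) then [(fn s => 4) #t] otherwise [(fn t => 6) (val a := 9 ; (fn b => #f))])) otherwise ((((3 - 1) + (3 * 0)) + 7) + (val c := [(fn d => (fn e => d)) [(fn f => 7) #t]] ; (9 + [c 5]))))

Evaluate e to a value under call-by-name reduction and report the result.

Answer: 25

Trace:
step 0: (if (((if (let x = false in x) then ((\y.(\z.true)) 0) else ((\u.(\v.v)) 7)) false) && (let w = (\p.(5 - 3)) in false)) then ((let q = false in ((if q then 7 else 5) - 3)) + (if (3 == ((\r.r) 4)) then ((\s.4) true) else ((\t.6) (let a = 9 in (\b.false))))) else ((((3 - 1) + (3 * 0)) + 7) + (let c = ((\d.(\e.d)) ((\f.7) true)) in (9 + (c 5)))))
step 1: [let@0.0.0.0] (if (((if false then ((\y.(\z.true)) 0) else ((\u.(\v.v)) 7)) false) && (let w = (\p.(5 - 3)) in false)) then ((let q = false in ((if q then 7 else 5) - 3)) + (if (3 == ((\r.r) 4)) then ((\s.4) true) else ((\t.6) (let a = 9 in (\b.false))))) else ((((3 - 1) + (3 * 0)) + 7) + (let c = ((\d.(\e.d)) ((\f.7) true)) in (9 + (c 5)))))
step 2: [if@0.0.0] (if ((((\u.(\v.v)) 7) false) && (let w = (\p.(5 - 3)) in false)) then ((let q = false in ((if q then 7 else 5) - 3)) + (if (3 == ((\r.r) 4)) then ((\s.4) true) else ((\t.6) (let a = 9 in (\b.false))))) else ((((3 - 1) + (3 * 0)) + 7) + (let c = ((\d.(\e.d)) ((\f.7) true)) in (9 + (c 5)))))
step 3: [beta@0.0.0] (if (((\v.v) false) && (let w = (\p.(5 - 3)) in false)) then ((let q = false in ((if q then 7 else 5) - 3)) + (if (3 == ((\r.r) 4)) then ((\s.4) true) else ((\t.6) (let a = 9 in (\b.false))))) else ((((3 - 1) + (3 * 0)) + 7) + (let c = ((\d.(\e.d)) ((\f.7) true)) in (9 + (c 5)))))
step 4: [beta@0.0] (if (false && (let w = (\p.(5 - 3)) in false)) then ((let q = false in ((if q then 7 else 5) - 3)) + (if (3 == ((\r.r) 4)) then ((\s.4) true) else ((\t.6) (let a = 9 in (\b.false))))) else ((((3 - 1) + (3 * 0)) + 7) + (let c = ((\d.(\e.d)) ((\f.7) true)) in (9 + (c 5)))))
step 5: [let@0.1] (if (false && false) then ((let q = false in ((if q then 7 else 5) - 3)) + (if (3 == ((\r.r) 4)) then ((\s.4) true) else ((\t.6) (let a = 9 in (\b.false))))) else ((((3 - 1) + (3 * 0)) + 7) + (let c = ((\d.(\e.d)) ((\f.7) true)) in (9 + (c 5)))))
step 6: [delta@0] (if false then ((let q = false in ((if q then 7 else 5) - 3)) + (if (3 == ((\r.r) 4)) then ((\s.4) true) else ((\t.6) (let a = 9 in (\b.false))))) else ((((3 - 1) + (3 * 0)) + 7) + (let c = ((\d.(\e.d)) ((\f.7) true)) in (9 + (c 5)))))
step 7: [if@root] ((((3 - 1) + (3 * 0)) + 7) + (let c = ((\d.(\e.d)) ((\f.7) true)) in (9 + (c 5))))
step 8: [delta@0.0.0] (((2 + (3 * 0)) + 7) + (let c = ((\d.(\e.d)) ((\f.7) true)) in (9 + (c 5))))
step 9: [delta@0.0.1] (((2 + 0) + 7) + (let c = ((\d.(\e.d)) ((\f.7) true)) in (9 + (c 5))))
step 10: [delta@0.0] ((2 + 7) + (let c = ((\d.(\e.d)) ((\f.7) true)) in (9 + (c 5))))
step 11: [delta@0] (9 + (let c = ((\d.(\e.d)) ((\f.7) true)) in (9 + (c 5))))
step 12: [let@1] (9 + (9 + (((\d.(\e.d)) ((\f.7) true)) 5)))
step 13: [beta@1.1.0] (9 + (9 + ((\e.((\f.7) true)) 5)))
step 14: [beta@1.1] (9 + (9 + ((\f.7) true)))
step 15: [beta@1.1] (9 + (9 + 7))
step 16: [delta@1] (9 + 16)
step 17: [delta@root] 25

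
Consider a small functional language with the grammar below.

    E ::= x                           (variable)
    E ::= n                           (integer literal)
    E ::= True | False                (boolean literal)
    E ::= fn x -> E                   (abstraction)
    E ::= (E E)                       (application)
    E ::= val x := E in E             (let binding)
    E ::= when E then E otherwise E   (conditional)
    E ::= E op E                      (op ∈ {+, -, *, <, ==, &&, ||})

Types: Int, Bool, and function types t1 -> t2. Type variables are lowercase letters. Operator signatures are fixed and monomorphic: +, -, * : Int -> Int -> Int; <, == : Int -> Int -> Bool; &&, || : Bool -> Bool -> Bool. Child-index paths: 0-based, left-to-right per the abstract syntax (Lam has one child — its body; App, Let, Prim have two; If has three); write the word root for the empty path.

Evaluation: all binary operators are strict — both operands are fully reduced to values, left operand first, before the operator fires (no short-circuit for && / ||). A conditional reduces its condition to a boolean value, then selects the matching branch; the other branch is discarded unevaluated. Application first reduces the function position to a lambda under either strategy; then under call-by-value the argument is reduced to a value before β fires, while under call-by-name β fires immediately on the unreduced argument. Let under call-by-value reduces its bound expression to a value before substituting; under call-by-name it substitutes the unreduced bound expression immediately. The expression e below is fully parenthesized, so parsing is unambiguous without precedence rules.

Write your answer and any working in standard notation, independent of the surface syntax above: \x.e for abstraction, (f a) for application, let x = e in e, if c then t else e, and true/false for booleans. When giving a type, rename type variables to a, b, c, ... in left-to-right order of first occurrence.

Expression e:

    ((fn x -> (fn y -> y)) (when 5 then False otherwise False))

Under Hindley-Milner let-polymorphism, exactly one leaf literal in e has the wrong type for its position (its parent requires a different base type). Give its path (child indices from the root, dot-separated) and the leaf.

Working:
y : b
\y._ : b -> b
\x._ : a -> b -> b
  unify Int ~ Bool
  FAIL: mismatch Int ~ Bool

Answer: 1.0 : 5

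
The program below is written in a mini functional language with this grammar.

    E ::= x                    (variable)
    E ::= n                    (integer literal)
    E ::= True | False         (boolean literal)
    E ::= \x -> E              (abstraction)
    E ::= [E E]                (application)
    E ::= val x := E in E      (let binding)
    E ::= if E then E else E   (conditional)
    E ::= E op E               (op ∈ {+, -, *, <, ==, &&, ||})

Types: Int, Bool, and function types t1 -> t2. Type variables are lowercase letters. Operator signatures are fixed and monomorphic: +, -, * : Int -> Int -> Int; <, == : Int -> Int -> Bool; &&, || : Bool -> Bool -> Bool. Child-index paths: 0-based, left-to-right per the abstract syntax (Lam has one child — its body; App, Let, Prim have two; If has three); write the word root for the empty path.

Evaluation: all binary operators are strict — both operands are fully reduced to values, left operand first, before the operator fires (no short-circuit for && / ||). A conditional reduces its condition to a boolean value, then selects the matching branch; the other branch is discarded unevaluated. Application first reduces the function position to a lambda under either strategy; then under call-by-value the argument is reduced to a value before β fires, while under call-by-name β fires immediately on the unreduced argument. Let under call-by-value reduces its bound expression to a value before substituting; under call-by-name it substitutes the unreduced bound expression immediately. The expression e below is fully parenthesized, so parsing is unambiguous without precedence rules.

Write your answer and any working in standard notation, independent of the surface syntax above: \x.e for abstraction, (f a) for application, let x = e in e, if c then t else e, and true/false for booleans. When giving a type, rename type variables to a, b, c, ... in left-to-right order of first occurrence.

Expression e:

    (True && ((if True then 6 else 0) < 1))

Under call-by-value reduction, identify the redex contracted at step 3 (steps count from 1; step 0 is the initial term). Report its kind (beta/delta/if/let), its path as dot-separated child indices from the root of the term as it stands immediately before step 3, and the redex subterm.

Answer: delta at root : (true && false)

Trace:
step 0: (true && ((if true then 6 else 0) < 1))
step 1: [if@1.0] (true && (6 < 1))
step 2: [delta@1] (true && false)
step 3: [delta@root] false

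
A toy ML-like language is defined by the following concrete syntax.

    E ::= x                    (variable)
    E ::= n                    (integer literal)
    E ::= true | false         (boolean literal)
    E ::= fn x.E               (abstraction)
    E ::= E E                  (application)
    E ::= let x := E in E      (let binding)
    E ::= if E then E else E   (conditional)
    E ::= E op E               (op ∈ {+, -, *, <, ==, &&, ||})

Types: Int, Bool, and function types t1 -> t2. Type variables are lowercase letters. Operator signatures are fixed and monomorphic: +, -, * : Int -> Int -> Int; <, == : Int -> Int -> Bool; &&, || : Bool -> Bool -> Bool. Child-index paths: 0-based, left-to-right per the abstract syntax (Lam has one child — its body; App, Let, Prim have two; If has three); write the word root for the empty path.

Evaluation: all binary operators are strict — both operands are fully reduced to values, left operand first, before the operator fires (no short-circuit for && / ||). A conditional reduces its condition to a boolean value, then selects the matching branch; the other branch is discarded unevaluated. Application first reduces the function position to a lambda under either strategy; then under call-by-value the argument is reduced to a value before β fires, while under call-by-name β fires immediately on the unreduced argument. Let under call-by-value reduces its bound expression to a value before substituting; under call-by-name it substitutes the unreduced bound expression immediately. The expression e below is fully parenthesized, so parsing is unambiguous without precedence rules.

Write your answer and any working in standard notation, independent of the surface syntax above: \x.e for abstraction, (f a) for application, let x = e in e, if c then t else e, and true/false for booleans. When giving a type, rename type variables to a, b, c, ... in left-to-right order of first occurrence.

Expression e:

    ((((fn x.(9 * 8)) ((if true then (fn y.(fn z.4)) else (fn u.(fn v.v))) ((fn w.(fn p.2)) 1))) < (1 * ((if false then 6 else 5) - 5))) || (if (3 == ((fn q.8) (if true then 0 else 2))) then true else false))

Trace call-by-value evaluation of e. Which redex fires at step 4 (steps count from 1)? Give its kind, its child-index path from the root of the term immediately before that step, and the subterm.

Answer: beta at 0.0 : ((\x.(9 * 8)) (\z.4))

Trace:
step 0: ((((\x.(9 * 8)) ((if true then (\y.(\z.4)) else (\u.(\v.v))) ((\w.(\p.2)) 1))) < (1 * ((if false then 6 else 5) - 5))) || (if (3 == ((\q.8) (if true then 0 else 2))) then true else false))
step 1: [if@0.0.1.0] ((((\x.(9 * 8)) ((\y.(\z.4)) ((\w.(\p.2)) 1))) < (1 * ((if false then 6 else 5) - 5))) || (if (3 == ((\q.8) (if true then 0 else 2))) then true else false))
step 2: [beta@0.0.1.1] ((((\x.(9 * 8)) ((\y.(\z.4)) (\p.2))) < (1 * ((if false then 6 else 5) - 5))) || (if (3 == ((\q.8) (if true then 0 else 2))) then true else false))
step 3: [beta@0.0.1] ((((\x.(9 * 8)) (\z.4)) < (1 * ((if false then 6 else 5) - 5))) || (if (3 == ((\q.8) (if true then 0 else 2))) then true else false))
step 4: [beta@0.0] (((9 * 8) < (1 * ((if false then 6 else 5) - 5))) || (if (3 == ((\q.8) (if true then 0 else 2))) then true else false))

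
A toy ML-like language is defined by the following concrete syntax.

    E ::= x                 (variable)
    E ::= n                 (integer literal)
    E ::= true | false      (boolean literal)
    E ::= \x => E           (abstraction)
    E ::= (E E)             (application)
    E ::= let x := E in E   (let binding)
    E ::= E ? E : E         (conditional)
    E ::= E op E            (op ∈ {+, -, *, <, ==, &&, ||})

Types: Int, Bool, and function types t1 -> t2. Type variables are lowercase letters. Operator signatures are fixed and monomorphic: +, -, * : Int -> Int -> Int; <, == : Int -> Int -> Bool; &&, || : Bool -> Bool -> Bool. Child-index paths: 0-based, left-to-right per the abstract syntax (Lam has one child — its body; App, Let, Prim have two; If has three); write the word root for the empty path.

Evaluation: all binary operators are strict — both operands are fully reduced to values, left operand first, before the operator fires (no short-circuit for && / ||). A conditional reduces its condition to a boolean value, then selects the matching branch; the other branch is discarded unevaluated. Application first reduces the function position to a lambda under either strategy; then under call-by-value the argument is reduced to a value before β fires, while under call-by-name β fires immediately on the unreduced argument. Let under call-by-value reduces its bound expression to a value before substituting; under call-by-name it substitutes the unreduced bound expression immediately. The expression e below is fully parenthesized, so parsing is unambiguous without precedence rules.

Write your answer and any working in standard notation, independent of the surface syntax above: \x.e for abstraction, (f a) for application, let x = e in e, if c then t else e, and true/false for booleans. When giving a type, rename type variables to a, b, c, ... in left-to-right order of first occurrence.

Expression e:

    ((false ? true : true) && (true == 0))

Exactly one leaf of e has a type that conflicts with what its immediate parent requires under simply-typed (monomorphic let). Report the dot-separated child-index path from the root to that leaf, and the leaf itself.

Answer: 1.0 : true

Trace:
  unify Bool ~ Bool
  unify Bool ~ Bool
  unify Bool ~ Bool
  unify Bool ~ Int
  FAIL: mismatch Bool ~ Int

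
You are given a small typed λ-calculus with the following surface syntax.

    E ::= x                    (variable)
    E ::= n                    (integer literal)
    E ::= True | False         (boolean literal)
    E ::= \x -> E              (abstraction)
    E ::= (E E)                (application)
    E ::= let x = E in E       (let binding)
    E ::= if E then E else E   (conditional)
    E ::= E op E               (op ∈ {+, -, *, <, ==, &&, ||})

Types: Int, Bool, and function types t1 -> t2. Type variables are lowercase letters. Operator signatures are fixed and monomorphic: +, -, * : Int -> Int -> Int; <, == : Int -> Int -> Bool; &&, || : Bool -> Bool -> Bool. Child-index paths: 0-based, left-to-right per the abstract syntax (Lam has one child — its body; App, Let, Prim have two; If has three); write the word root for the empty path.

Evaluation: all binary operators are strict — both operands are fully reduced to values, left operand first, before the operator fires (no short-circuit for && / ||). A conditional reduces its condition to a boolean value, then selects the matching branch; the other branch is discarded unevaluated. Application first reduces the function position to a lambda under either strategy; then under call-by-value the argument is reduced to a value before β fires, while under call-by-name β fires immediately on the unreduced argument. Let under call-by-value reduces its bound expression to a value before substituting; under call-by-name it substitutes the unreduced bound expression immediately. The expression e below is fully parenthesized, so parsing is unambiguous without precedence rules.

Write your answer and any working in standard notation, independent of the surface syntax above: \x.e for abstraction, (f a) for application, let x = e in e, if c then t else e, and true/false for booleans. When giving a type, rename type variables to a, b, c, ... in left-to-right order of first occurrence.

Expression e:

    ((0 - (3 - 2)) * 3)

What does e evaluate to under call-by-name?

Answer: -3

Working:
step 0: ((0 - (3 - 2)) * 3)
step 1: [delta@0.1] ((0 - 1) * 3)
step 2: [delta@0] (-1 * 3)
step 3: [delta@root] -3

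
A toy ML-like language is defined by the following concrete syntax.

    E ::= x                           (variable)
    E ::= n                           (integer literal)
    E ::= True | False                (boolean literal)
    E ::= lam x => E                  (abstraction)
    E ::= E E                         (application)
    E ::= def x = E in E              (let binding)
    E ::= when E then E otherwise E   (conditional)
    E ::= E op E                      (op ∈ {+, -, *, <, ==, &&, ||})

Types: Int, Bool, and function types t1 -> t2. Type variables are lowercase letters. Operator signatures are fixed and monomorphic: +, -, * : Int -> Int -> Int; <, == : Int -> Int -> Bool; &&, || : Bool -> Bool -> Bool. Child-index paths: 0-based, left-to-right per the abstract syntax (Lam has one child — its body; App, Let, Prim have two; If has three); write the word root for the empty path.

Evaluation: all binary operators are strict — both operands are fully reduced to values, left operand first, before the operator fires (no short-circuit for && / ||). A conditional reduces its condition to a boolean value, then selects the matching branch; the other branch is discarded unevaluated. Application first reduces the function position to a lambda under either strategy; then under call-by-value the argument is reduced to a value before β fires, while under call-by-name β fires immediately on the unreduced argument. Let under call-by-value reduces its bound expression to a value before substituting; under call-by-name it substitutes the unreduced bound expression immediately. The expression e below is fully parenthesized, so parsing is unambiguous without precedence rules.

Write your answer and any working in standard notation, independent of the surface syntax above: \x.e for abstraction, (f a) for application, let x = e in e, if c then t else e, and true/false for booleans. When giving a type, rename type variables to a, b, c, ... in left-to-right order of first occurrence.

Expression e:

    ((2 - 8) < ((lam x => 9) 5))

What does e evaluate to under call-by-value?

Working:
step 0: ((2 - 8) < ((\x.9) 5))
step 1: [delta@0] (-6 < ((\x.9) 5))
step 2: [beta@1] (-6 < 9)
step 3: [delta@root] true

Answer: true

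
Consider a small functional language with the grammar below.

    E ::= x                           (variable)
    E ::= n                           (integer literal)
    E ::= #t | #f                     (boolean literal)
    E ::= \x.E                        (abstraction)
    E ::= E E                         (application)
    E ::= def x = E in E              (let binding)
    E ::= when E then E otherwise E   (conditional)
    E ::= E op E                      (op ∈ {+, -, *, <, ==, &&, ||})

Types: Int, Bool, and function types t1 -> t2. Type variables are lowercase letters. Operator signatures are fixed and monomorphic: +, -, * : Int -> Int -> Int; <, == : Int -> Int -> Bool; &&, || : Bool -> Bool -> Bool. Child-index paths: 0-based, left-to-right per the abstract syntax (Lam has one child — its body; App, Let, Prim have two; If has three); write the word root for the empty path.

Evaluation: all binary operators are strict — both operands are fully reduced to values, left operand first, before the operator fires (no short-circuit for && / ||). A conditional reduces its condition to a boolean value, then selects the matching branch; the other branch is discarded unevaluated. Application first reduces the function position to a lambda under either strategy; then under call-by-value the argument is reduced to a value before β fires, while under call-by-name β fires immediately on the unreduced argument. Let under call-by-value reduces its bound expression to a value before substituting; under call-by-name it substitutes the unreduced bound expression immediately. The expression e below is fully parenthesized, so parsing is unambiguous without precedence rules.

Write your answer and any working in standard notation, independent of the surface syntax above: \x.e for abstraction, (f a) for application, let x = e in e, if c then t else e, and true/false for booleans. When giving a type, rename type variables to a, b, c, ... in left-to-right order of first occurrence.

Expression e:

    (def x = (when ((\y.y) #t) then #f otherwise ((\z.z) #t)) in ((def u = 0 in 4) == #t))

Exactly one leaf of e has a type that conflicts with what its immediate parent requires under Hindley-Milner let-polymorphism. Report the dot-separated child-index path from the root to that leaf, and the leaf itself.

Answer: 1.1 : true

Derivation:
y : a
\y._ : a -> a
  unify a -> a ~ Bool -> b
  unify a ~ Bool
  unify Bool ~ b
_ _ : Bool
  unify Bool ~ Bool
z : c
\z._ : c -> c
  unify c -> c ~ Bool -> d
  unify c ~ Bool
  unify Bool ~ d
_ _ : Bool
  unify Bool ~ Bool
let x : Bool
let u : Int
  unify Int ~ Int
  unify Bool ~ Int
  FAIL: mismatch Bool ~ Int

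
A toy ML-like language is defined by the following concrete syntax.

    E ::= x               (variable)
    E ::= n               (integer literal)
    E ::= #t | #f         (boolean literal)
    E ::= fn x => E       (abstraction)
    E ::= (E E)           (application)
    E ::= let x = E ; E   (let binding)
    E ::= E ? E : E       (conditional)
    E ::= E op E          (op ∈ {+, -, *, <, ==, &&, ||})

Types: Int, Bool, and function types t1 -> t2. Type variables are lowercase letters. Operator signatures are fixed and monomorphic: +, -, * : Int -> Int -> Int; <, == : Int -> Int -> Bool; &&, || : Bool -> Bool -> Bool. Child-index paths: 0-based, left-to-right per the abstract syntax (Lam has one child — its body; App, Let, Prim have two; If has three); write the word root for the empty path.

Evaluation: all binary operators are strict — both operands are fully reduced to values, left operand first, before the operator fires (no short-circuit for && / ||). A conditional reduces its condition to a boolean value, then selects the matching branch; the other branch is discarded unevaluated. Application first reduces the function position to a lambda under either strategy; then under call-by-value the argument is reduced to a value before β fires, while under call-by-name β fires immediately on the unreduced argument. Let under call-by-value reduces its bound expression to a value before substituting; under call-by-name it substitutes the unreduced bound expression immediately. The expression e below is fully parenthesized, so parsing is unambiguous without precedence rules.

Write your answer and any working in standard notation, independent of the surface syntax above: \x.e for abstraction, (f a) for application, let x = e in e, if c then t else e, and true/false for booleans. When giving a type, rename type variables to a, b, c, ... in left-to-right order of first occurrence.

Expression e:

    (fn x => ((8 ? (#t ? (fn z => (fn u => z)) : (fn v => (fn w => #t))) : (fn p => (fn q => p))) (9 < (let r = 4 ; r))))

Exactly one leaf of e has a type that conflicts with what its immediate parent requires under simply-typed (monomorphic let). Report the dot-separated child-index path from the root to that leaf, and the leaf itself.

Answer: 0.0.0 : 8

Derivation:
  unify Int ~ Bool
  FAIL: mismatch Int ~ Bool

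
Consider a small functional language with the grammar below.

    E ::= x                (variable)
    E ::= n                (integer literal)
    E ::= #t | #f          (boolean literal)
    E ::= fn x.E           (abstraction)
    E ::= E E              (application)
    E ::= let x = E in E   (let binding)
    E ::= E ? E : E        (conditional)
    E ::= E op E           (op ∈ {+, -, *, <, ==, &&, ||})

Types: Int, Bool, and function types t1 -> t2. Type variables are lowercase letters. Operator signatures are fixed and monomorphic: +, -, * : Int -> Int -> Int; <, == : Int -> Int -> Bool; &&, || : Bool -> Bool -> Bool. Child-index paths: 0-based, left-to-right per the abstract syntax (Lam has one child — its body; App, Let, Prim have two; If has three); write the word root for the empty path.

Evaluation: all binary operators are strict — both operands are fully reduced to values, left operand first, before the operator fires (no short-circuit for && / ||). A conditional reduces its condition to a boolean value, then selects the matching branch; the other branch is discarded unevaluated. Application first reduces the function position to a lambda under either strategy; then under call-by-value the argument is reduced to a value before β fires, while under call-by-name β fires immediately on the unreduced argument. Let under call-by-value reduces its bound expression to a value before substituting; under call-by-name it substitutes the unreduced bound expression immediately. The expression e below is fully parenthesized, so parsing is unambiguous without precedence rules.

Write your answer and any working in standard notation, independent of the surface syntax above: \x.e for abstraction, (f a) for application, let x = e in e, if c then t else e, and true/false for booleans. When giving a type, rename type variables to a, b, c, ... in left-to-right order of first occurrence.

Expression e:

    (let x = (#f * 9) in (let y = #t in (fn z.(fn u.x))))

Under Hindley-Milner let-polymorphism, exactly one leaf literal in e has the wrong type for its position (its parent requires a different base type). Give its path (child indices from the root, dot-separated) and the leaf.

Trace:
  unify Bool ~ Int
  FAIL: mismatch Bool ~ Int

Answer: 0.0 : false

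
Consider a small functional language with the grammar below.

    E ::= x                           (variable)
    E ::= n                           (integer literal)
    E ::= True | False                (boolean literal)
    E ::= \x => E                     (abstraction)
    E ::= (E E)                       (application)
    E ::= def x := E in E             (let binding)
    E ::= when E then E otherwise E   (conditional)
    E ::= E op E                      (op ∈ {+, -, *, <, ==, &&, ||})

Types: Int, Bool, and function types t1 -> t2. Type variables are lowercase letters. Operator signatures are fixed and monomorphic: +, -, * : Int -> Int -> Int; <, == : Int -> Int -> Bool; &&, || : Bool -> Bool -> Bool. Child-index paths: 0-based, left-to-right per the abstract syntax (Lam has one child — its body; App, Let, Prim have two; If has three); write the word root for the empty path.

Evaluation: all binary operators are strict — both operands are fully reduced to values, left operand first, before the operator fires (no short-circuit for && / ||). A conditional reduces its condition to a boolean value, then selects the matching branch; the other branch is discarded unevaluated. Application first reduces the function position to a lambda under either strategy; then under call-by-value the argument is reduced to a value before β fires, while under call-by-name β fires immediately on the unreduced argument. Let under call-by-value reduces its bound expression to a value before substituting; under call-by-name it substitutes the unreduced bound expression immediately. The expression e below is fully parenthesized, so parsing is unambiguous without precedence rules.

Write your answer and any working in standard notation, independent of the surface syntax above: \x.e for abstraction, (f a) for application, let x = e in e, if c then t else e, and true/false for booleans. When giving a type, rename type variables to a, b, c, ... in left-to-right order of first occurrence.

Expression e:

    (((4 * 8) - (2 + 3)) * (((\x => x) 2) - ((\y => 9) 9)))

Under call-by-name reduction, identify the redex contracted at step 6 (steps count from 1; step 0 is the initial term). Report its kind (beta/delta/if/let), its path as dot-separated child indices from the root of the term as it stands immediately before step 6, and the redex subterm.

Working:
step 0: (((4 * 8) - (2 + 3)) * (((\x.x) 2) - ((\y.9) 9)))
step 1: [delta@0.0] ((32 - (2 + 3)) * (((\x.x) 2) - ((\y.9) 9)))
step 2: [delta@0.1] ((32 - 5) * (((\x.x) 2) - ((\y.9) 9)))
step 3: [delta@0] (27 * (((\x.x) 2) - ((\y.9) 9)))
step 4: [beta@1.0] (27 * (2 - ((\y.9) 9)))
step 5: [beta@1.1] (27 * (2 - 9))
step 6: [delta@1] (27 * -7)

Answer: delta at 1 : (2 - 9)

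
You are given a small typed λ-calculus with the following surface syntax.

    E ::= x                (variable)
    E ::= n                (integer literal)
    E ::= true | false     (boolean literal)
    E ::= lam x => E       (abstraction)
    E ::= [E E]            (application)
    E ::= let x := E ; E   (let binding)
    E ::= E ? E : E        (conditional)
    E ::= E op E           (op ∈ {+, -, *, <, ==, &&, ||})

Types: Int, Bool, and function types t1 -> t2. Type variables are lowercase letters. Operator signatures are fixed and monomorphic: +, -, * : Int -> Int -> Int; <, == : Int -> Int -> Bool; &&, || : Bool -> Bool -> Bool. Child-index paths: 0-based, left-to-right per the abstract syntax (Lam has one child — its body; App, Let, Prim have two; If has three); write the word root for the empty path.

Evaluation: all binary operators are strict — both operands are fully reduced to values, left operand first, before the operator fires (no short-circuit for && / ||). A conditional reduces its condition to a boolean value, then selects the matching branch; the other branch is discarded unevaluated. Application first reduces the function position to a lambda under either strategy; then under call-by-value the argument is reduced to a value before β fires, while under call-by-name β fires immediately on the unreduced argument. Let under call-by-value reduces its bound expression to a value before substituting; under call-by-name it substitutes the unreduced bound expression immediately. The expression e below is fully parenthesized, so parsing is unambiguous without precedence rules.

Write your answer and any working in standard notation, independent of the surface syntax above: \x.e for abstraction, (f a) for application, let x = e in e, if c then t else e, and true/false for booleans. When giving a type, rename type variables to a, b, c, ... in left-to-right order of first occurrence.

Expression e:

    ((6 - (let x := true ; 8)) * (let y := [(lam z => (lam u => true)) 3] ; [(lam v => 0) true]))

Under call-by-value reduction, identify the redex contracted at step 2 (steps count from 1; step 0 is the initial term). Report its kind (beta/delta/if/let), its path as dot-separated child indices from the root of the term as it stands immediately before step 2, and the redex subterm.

Answer: delta at 0 : (6 - 8)

Derivation:
step 0: ((6 - (let x = true in 8)) * (let y = ((\z.(\u.true)) 3) in ((\v.0) true)))
step 1: [let@0.1] ((6 - 8) * (let y = ((\z.(\u.true)) 3) in ((\v.0) true)))
step 2: [delta@0] (-2 * (let y = ((\z.(\u.true)) 3) in ((\v.0) true)))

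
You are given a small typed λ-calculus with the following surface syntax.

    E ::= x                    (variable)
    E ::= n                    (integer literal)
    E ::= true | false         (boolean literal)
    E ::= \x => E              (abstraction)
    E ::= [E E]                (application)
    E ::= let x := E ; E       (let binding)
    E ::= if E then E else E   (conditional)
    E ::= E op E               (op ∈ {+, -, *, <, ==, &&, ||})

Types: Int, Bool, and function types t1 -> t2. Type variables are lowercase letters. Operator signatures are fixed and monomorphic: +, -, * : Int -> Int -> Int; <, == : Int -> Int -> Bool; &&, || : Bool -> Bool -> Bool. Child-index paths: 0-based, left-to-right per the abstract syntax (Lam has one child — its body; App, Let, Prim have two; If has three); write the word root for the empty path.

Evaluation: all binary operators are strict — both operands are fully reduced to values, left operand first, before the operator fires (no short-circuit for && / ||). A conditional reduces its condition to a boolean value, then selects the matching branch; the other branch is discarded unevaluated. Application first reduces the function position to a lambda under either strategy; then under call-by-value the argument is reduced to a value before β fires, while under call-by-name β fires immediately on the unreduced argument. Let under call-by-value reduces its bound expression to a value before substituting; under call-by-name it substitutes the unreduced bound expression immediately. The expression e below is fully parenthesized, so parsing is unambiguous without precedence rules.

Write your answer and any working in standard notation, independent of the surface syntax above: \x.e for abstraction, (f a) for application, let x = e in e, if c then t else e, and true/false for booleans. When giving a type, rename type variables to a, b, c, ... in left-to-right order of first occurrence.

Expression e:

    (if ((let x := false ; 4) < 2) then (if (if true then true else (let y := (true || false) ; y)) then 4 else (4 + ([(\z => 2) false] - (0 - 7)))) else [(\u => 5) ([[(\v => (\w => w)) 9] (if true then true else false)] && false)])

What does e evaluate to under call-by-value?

Trace:
step 0: (if ((let x = false in 4) < 2) then (if (if true then true else (let y = (true || false) in y)) then 4 else (4 + (((\z.2) false) - (0 - 7)))) else ((\u.5) ((((\v.(\w.w)) 9) (if true then true else false)) && false)))
step 1: [let@0.0] (if (4 < 2) then (if (if true then true else (let y = (true || false) in y)) then 4 else (4 + (((\z.2) false) - (0 - 7)))) else ((\u.5) ((((\v.(\w.w)) 9) (if true then true else false)) && false)))
step 2: [delta@0] (if false then (if (if true then true else (let y = (true || false) in y)) then 4 else (4 + (((\z.2) false) - (0 - 7)))) else ((\u.5) ((((\v.(\w.w)) 9) (if true then true else false)) && false)))
step 3: [if@root] ((\u.5) ((((\v.(\w.w)) 9) (if true then true else false)) && false))
step 4: [beta@1.0.0] ((\u.5) (((\w.w) (if true then true else false)) && false))
step 5: [if@1.0.1] ((\u.5) (((\w.w) true) && false))
step 6: [beta@1.0] ((\u.5) (true && false))
step 7: [delta@1] ((\u.5) false)
step 8: [beta@root] 5

Answer: 5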